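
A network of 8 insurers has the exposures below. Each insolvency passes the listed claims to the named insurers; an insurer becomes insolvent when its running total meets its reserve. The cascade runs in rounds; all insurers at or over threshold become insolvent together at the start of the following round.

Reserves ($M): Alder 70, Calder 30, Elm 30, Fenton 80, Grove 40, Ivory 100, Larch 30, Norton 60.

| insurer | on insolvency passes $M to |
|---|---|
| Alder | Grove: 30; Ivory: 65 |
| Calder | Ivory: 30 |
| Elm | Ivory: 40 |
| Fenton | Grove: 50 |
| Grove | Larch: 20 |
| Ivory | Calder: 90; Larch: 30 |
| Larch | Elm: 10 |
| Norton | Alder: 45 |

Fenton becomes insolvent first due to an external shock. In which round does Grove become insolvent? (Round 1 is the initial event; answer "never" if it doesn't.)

2

Round 1 — Fenton becomes insolvent (initial).
  Grove: +50 → 50 ≥ 40
Round 2 — Grove becomes insolvent.
  Larch: +20 → 20 < 30
No further insolvencies.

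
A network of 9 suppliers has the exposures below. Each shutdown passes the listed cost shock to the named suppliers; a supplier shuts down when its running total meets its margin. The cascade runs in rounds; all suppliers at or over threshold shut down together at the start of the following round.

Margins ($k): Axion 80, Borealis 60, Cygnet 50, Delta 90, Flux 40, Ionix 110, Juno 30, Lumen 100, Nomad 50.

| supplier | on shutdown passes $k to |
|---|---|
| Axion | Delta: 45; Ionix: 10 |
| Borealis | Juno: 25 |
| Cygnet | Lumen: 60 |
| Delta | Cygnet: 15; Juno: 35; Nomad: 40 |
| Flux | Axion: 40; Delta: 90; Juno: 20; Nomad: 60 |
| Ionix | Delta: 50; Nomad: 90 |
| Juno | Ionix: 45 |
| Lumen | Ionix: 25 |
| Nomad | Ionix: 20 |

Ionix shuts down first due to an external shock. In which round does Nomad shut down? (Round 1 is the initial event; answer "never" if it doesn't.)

Round 1 — Ionix shuts down (initial).
  Delta: +50 → 50 < 90
  Nomad: +90 → 90 ≥ 50
Round 2 — Nomad shuts down.
No further shutdowns.

2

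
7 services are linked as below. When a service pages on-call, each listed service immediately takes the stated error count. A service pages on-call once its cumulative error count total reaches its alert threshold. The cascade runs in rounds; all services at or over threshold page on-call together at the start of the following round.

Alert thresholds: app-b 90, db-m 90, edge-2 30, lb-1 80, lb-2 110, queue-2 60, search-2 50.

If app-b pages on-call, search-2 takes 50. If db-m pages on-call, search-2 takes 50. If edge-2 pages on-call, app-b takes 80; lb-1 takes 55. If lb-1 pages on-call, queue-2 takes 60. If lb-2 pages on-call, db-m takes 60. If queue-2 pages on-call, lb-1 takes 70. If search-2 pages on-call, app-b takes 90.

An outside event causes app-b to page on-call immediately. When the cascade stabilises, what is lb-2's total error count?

0

Round 1 — app-b pages on-call (initial).
  search-2: +50 → 50 ≥ 50
Round 2 — search-2 pages on-call.
No further pages.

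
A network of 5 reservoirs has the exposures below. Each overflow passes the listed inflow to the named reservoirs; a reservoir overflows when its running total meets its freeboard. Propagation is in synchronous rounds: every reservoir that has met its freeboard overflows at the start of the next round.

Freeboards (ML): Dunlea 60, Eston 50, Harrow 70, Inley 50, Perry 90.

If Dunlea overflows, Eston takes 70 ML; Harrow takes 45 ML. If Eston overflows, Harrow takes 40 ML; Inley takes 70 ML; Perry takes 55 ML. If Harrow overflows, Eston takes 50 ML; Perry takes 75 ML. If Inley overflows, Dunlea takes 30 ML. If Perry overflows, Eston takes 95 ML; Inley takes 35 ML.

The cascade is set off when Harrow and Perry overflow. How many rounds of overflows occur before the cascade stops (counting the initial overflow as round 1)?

Round 1 — Harrow, Perry overflow (initial).
  Eston: +50+95 → 145 ≥ 50
  Inley: +35 → 35 < 50
Round 2 — Eston overflows.
  Inley: +70 → 105 ≥ 50
Round 3 — Inley overflows.
  Dunlea: +30 → 30 < 60
No further overflows.

3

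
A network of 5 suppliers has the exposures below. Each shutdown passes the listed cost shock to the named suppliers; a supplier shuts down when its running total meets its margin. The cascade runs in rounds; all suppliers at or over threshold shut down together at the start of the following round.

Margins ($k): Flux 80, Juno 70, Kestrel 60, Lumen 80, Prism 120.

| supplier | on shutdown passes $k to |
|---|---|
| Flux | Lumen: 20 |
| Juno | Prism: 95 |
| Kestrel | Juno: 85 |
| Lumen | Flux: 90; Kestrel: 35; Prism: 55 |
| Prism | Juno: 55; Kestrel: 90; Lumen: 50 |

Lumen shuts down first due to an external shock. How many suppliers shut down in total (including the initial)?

2

Round 1 — Lumen shuts down (initial).
  Flux: +90 → 90 ≥ 80
  Kestrel: +35 → 35 < 60
  Prism: +55 → 55 < 120
Round 2 — Flux shuts down.
No further shutdowns.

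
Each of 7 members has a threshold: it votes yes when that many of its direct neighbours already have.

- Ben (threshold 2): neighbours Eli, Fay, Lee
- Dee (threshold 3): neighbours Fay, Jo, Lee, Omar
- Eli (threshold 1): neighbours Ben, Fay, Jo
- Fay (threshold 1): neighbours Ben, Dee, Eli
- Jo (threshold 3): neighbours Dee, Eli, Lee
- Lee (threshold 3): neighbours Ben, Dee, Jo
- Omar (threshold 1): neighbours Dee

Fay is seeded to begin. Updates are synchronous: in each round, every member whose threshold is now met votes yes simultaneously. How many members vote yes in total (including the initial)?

3

Round 1 — Fay votes yes (initial).
Round 2 — checking thresholds:
  Ben: 1 of 3 neighbours < 2, holds.
  Dee: 1 of 4 neighbours < 3, holds.
  Eli: 1 of 3 neighbours ≥ 1, votes yes.
Round 3 — checking thresholds:
  Ben: 2 of 3 neighbours ≥ 2, votes yes.
  Dee: 1 of 4 neighbours < 3, holds.
  Jo: 1 of 3 neighbours < 3, holds.
Round 4 — no new yes votes; cascade stops.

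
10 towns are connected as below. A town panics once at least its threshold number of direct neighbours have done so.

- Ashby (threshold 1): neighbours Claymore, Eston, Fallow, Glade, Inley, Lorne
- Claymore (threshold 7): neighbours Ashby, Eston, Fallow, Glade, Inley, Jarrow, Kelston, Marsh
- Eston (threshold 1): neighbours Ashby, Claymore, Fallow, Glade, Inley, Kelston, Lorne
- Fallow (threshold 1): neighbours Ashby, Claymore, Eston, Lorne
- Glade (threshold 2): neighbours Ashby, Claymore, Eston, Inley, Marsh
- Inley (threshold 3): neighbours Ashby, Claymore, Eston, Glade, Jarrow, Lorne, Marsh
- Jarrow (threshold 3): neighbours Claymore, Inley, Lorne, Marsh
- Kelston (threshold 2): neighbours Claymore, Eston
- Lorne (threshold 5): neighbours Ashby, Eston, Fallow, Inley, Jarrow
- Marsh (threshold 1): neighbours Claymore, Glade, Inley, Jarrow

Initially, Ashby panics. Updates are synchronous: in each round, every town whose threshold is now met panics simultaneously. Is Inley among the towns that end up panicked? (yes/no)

Round 1 — Ashby panics (initial).
Round 2 — checking thresholds:
  Claymore: 1 of 8 neighbours < 7, not yet.
  Eston: 1 of 7 neighbours ≥ 1, panics.
  Fallow: 1 of 4 neighbours ≥ 1, panics.
  Glade: 1 of 5 neighbours < 2, not yet.
  Inley: 1 of 7 neighbours < 3, not yet.
  Lorne: 1 of 5 neighbours < 5, not yet.
Round 3 — checking thresholds:
  Claymore: 3 of 8 neighbours < 7, not yet.
  Glade: 2 of 5 neighbours ≥ 2, panics.
  Inley: 2 of 7 neighbours < 3, not yet.
  Kelston: 1 of 2 neighbours < 2, not yet.
  Lorne: 3 of 5 neighbours < 5, not yet.
Round 4 — checking thresholds:
  Claymore: 4 of 8 neighbours < 7, not yet.
  Inley: 3 of 7 neighbours ≥ 3, panics.
  Kelston: 1 of 2 neighbours < 2, not yet.
  Lorne: 3 of 5 neighbours < 5, not yet.
  Marsh: 1 of 4 neighbours ≥ 1, panics.
Round 5 — no new panics; cascade stops.

yes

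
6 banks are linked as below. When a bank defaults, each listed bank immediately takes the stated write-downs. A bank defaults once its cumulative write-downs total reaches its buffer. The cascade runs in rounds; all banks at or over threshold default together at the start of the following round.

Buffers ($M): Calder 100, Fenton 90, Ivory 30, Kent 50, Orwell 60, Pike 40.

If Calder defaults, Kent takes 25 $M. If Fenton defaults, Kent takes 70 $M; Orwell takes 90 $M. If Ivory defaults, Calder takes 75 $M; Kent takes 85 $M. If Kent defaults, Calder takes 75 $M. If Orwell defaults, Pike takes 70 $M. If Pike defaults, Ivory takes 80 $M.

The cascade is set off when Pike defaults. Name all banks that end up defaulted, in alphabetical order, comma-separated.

Calder, Ivory, Kent, Pike

Round 1 — Pike defaults (initial).
  Ivory: +80 → 80 ≥ 30
Round 2 — Ivory defaults.
  Calder: +75 → 75 < 100
  Kent: +85 → 85 ≥ 50
Round 3 — Kent defaults.
  Calder: +75 → 150 ≥ 100
Round 4 — Calder defaults.
No further defaults.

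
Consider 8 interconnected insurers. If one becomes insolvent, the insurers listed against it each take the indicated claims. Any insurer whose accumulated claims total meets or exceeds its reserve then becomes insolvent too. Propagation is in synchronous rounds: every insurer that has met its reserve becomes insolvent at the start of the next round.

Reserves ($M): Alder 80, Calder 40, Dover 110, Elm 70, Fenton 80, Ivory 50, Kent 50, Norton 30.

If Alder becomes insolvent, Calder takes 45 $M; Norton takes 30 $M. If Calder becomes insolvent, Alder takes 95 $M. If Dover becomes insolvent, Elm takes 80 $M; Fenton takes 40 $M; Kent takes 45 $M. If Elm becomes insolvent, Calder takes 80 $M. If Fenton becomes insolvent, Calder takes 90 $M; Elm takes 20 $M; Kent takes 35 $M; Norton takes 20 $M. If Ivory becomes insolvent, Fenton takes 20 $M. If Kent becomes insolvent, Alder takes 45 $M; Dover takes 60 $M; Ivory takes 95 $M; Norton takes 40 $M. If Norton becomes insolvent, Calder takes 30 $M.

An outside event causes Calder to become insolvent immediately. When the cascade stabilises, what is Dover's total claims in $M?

Round 1 — Calder becomes insolvent (initial).
  Alder: +95 → 95 ≥ 80
Round 2 — Alder becomes insolvent.
  Norton: +30 → 30 ≥ 30
Round 3 — Norton becomes insolvent.
No further insolvencies.

0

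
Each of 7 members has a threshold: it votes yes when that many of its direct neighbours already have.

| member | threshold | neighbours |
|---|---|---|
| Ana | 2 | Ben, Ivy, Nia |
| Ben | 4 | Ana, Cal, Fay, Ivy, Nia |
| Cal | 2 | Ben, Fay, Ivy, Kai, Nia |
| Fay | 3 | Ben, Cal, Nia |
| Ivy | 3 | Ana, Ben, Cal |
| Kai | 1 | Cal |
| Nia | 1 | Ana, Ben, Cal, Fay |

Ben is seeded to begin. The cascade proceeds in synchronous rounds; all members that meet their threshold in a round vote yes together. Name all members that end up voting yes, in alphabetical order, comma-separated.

Ana, Ben, Cal, Fay, Ivy, Kai, Nia

Round 1 — Ben votes yes (initial).
Round 2 — checking thresholds:
  Ana: 1 of 3 neighbours < 2, not yet.
  Cal: 1 of 5 neighbours < 2, not yet.
  Fay: 1 of 3 neighbours < 3, not yet.
  Ivy: 1 of 3 neighbours < 3, not yet.
  Nia: 1 of 4 neighbours ≥ 1, votes yes.
Round 3 — checking thresholds:
  Ana: 2 of 3 neighbours ≥ 2, votes yes.
  Cal: 2 of 5 neighbours ≥ 2, votes yes.
  Fay: 2 of 3 neighbours < 3, not yet.
  Ivy: 1 of 3 neighbours < 3, not yet.
Round 4 — checking thresholds:
  Fay: 3 of 3 neighbours ≥ 3, votes yes.
  Ivy: 3 of 3 neighbours ≥ 3, votes yes.
  Kai: 1 of 1 neighbours ≥ 1, votes yes.
Round 5 — no new yes votes; cascade stops.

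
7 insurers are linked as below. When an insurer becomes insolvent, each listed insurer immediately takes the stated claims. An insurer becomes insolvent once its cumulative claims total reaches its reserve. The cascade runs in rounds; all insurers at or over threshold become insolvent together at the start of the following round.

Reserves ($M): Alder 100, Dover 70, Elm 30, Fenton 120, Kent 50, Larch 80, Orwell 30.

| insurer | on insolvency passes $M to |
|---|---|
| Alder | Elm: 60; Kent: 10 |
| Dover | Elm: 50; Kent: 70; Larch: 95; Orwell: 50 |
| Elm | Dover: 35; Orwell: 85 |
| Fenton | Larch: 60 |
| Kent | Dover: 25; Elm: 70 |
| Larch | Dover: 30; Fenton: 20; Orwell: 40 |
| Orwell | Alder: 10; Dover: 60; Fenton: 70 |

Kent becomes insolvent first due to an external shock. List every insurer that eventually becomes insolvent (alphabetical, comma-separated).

Dover, Elm, Kent, Larch, Orwell

Round 1 — Kent becomes insolvent (initial).
  Dover: +25 → 25 < 70
  Elm: +70 → 70 ≥ 30
Round 2 — Elm becomes insolvent.
  Dover: +35 → 60 < 70
  Orwell: +85 → 85 ≥ 30
Round 3 — Orwell becomes insolvent.
  Alder: +10 → 10 < 100
  Dover: +60 → 120 ≥ 70
  Fenton: +70 → 70 < 120
Round 4 — Dover becomes insolvent.
  Larch: +95 → 95 ≥ 80
Round 5 — Larch becomes insolvent.
  Fenton: +20 → 90 < 120
No further insolvencies.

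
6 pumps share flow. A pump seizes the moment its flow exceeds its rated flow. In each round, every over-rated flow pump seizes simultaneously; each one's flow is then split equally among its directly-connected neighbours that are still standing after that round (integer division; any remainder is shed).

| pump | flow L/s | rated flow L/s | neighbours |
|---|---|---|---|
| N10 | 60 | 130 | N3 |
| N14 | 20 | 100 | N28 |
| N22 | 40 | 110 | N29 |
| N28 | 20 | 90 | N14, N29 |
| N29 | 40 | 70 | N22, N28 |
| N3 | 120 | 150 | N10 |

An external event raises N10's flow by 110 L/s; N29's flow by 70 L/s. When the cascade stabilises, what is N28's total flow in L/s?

Round 1 — N10 at 170 > 130; N29 at 110 > 70. N10, N29 seize.
  N10 sheds 170 L/s to N3: 170 each.
    N3: 120+170 = 290 > 150
  N29 sheds 110 L/s to N22, N28: 55 each.
    N22: 40+55 = 95 ≤ 110
    N28: 20+55 = 75 ≤ 90
Round 2 — N3 seizes.
  N3 sheds 290 L/s: no online neighbours, lost.
No further seizures.

75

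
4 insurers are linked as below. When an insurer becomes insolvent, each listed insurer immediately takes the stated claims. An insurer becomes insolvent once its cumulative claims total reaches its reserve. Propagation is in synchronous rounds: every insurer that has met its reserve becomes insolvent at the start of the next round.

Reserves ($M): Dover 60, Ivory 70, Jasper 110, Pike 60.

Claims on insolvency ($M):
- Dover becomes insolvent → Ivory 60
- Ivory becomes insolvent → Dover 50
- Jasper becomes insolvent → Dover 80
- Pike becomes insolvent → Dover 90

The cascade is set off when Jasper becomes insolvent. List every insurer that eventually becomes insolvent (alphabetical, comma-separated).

Round 1 — Jasper becomes insolvent (initial).
  Dover: +80 → 80 ≥ 60
Round 2 — Dover becomes insolvent.
  Ivory: +60 → 60 < 70
No further insolvencies.

Dover, Jasper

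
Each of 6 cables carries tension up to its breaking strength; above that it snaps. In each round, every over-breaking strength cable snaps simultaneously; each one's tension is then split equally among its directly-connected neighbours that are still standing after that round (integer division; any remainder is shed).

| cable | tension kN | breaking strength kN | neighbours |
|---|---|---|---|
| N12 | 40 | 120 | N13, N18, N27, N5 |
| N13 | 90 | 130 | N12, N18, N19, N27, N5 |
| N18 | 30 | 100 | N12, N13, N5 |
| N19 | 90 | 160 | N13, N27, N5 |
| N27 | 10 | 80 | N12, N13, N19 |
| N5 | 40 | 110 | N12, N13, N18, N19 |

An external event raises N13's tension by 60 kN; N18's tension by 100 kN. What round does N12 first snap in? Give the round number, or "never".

Round 1 — N13 at 150 > 130; N18 at 130 > 100. N13, N18 snap.
  N13 sheds 150 kN to N12, N19, N27, N5: 37 each (2 lost).
    N12: 40+37 = 77 ≤ 120
    N19: 90+37 = 127 ≤ 160
    N27: 10+37 = 47 ≤ 80
    N5: 40+37 = 77 ≤ 110
  N18 sheds 130 kN to N12, N5: 65 each.
    N12: 77+65 = 142 > 120
    N5: 77+65 = 142 > 110
Round 2 — N12, N5 snap.
  N12 sheds 142 kN to N27: 142 each.
    N27: 47+142 = 189 > 80
  N5 sheds 142 kN to N19: 142 each.
    N19: 127+142 = 269 > 160
Round 3 — N19, N27 snap.
  N19 sheds 269 kN: no online neighbours, lost.
  N27 sheds 189 kN: no online neighbours, lost.
No further breaks.

2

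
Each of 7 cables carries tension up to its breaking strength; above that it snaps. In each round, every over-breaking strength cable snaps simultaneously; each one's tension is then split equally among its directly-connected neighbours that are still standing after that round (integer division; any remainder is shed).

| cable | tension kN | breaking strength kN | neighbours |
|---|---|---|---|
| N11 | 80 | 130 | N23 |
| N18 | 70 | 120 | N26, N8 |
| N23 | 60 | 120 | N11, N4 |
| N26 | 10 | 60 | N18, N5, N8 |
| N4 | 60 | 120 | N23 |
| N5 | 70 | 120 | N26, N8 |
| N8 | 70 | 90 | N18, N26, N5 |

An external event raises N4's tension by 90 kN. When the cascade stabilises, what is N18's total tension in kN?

70

Round 1 — N4 at 150 > 120. N4 snaps.
  N4 sheds 150 kN to N23: 150 each.
    N23: 60+150 = 210 > 120
Round 2 — N23 snaps.
  N23 sheds 210 kN to N11: 210 each.
    N11: 80+210 = 290 > 130
Round 3 — N11 snaps.
  N11 sheds 290 kN: no online neighbours, lost.
No further breaks.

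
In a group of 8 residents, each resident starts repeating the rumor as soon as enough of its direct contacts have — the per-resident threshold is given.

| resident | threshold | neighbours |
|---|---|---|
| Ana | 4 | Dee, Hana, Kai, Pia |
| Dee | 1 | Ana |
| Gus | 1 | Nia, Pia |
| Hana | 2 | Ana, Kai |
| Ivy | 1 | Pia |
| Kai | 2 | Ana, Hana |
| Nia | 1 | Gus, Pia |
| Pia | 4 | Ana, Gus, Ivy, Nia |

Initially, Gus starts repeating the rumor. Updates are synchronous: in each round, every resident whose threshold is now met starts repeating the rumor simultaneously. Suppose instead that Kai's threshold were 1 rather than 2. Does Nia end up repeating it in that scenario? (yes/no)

With Kai's threshold at 1:
Round 1 — Gus starts repeating the rumor (initial).
Round 2 — checking thresholds:
  Nia: 1 of 2 neighbours ≥ 1, starts repeating the rumor.
  Pia: 1 of 4 neighbours < 4, holds.
Round 3 — no new spreads; cascade stops.

yes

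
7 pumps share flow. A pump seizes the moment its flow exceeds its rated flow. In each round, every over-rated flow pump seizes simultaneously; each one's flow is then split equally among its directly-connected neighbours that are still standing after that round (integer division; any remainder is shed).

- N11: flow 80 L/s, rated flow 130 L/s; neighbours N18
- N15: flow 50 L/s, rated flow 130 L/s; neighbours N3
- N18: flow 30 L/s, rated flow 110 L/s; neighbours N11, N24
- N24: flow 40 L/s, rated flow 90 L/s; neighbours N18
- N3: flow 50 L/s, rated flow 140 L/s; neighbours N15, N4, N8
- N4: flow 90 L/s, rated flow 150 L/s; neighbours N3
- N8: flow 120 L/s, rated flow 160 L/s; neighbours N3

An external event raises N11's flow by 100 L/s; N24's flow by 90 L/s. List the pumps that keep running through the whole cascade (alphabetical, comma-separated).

N15, N3, N4, N8

Round 1 — N11 at 180 > 130; N24 at 130 > 90. N11, N24 seize.
  N11 sheds 180 L/s to N18: 180 each.
    N18: 30+180 = 210 > 110
  N24 sheds 130 L/s to N18: 130 each.
    N18: 210+130 = 340 > 110
Round 2 — N18 seizes.
  N18 sheds 340 L/s: no online neighbours, lost.
No further seizures.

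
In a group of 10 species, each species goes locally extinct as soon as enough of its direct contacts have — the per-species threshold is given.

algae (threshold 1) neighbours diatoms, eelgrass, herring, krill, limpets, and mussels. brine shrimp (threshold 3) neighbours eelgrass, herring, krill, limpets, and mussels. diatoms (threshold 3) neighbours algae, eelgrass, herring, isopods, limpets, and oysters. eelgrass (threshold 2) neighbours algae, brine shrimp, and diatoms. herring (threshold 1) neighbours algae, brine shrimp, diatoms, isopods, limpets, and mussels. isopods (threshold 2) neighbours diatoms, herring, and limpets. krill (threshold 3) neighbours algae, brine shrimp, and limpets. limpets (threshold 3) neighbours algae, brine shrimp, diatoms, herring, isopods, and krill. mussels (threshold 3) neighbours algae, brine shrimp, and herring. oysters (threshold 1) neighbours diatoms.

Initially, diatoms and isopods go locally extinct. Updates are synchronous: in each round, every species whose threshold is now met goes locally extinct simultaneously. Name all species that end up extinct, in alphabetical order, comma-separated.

algae, brine shrimp, diatoms, eelgrass, herring, isopods, krill, limpets, mussels, oysters

Round 1 — diatoms, isopods go locally extinct (initial).
Round 2 — checking thresholds:
  algae: 1 of 6 neighbours ≥ 1, goes locally extinct.
  eelgrass: 1 of 3 neighbours < 2, not yet.
  herring: 2 of 6 neighbours ≥ 1, goes locally extinct.
  limpets: 2 of 6 neighbours < 3, not yet.
  oysters: 1 of 1 neighbours ≥ 1, goes locally extinct.
Round 3 — checking thresholds:
  brine shrimp: 1 of 5 neighbours < 3, not yet.
  eelgrass: 2 of 3 neighbours ≥ 2, goes locally extinct.
  krill: 1 of 3 neighbours < 3, not yet.
  limpets: 4 of 6 neighbours ≥ 3, goes locally extinct.
  mussels: 2 of 3 neighbours < 3, not yet.
Round 4 — checking thresholds:
  brine shrimp: 3 of 5 neighbours ≥ 3, goes locally extinct.
  krill: 2 of 3 neighbours < 3, not yet.
  mussels: 2 of 3 neighbours < 3, not yet.
Round 5 — checking thresholds:
  krill: 3 of 3 neighbours ≥ 3, goes locally extinct.
  mussels: 3 of 3 neighbours ≥ 3, goes locally extinct.
Round 6 — no new extinctions; cascade stops.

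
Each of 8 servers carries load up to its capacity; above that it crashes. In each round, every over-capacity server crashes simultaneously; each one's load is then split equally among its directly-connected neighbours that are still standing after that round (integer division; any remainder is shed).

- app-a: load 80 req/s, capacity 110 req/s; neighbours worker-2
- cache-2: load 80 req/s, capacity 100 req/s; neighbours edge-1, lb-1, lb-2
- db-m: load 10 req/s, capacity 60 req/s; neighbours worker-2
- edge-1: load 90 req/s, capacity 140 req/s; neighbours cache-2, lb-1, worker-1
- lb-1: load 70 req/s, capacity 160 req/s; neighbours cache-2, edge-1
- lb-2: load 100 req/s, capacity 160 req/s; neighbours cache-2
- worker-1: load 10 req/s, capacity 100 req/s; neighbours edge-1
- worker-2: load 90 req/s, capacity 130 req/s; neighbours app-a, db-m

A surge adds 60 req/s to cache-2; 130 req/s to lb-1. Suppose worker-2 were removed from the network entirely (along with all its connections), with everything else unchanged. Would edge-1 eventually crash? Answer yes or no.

With worker-2 removed:
Round 1 — cache-2 at 140 > 100; lb-1 at 200 > 160. cache-2, lb-1 crash.
  cache-2 sheds 140 req/s to edge-1, lb-2: 70 each.
    edge-1: 90+70 = 160 > 140
    lb-2: 100+70 = 170 > 160
  lb-1 sheds 200 req/s to edge-1: 200 each.
    edge-1: 160+200 = 360 > 140
Round 2 — edge-1, lb-2 crash.
  edge-1 sheds 360 req/s to worker-1: 360 each.
    worker-1: 10+360 = 370 > 100
  lb-2 sheds 170 req/s: no online neighbours, lost.
Round 3 — worker-1 crashes.
  worker-1 sheds 370 req/s: no online neighbours, lost.
No further crashes.

yes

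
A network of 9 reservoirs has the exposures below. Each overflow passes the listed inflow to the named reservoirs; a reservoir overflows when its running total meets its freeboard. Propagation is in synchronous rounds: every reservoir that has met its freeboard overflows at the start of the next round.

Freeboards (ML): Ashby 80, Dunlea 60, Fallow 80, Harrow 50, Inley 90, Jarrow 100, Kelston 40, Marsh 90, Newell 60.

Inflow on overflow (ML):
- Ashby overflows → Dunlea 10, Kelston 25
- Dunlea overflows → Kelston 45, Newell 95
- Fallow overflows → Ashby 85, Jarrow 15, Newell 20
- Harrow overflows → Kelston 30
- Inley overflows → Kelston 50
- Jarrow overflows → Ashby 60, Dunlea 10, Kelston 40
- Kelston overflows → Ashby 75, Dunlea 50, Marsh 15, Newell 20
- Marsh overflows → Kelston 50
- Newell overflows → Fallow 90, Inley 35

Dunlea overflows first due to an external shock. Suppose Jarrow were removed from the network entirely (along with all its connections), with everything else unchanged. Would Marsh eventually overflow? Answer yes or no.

With Jarrow removed:
Round 1 — Dunlea overflows (initial).
  Kelston: +45 → 45 ≥ 40
  Newell: +95 → 95 ≥ 60
Round 2 — Kelston, Newell overflow.
  Ashby: +75 → 75 < 80
  Fallow: +90 → 90 ≥ 80
  Inley: +35 → 35 < 90
  Marsh: +15 → 15 < 90
Round 3 — Fallow overflows.
  Ashby: +85 → 160 ≥ 80
Round 4 — Ashby overflows.
No further overflows.

no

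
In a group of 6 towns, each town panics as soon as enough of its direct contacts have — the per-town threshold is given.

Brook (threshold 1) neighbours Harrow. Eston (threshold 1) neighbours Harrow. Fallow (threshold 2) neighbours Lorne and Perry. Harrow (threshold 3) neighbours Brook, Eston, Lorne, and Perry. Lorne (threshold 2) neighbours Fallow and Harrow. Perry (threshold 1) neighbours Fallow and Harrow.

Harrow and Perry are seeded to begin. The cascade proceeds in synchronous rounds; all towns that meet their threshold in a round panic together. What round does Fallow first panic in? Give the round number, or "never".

Round 1 — Harrow, Perry panic (initial).
Round 2 — checking thresholds:
  Brook: 1 of 1 neighbours ≥ 1, panics.
  Eston: 1 of 1 neighbours ≥ 1, panics.
  Fallow: 1 of 2 neighbours < 2, below threshold.
  Lorne: 1 of 2 neighbours < 2, below threshold.
Round 3 — no new panics; cascade stops.

never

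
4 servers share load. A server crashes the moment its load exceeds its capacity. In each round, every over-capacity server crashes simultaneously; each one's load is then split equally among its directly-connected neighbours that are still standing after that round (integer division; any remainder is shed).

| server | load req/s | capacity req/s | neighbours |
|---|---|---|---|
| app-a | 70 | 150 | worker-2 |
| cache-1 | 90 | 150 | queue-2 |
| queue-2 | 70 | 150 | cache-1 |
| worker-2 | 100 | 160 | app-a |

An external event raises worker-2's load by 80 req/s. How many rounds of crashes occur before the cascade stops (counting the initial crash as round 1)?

2

Round 1 — worker-2 at 180 > 160. worker-2 crashes.
  worker-2 sheds 180 req/s to app-a: 180 each.
    app-a: 70+180 = 250 > 150
Round 2 — app-a crashes.
  app-a sheds 250 req/s: no online neighbours, lost.
No further crashes.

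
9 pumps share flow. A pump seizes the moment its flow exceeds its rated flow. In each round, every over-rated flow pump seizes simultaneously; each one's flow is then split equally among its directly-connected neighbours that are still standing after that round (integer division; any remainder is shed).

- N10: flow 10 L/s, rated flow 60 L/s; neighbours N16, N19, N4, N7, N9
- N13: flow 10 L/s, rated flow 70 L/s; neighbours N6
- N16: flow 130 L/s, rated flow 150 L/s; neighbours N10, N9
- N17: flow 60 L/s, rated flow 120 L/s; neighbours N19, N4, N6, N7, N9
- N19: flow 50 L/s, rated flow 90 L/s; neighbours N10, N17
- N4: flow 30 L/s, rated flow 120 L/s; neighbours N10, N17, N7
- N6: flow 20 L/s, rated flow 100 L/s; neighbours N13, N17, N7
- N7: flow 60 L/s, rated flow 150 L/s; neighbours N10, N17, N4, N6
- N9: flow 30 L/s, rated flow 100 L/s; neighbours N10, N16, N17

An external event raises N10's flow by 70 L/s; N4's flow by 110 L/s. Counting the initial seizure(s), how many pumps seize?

7

Round 1 — N10 at 80 > 60; N4 at 140 > 120. N10, N4 seize.
  N10 sheds 80 L/s to N16, N19, N7, N9: 20 each.
    N16: 130+20 = 150 ≤ 150
    N19: 50+20 = 70 ≤ 90
    N7: 60+20 = 80 ≤ 150
    N9: 30+20 = 50 ≤ 100
  N4 sheds 140 L/s to N17, N7: 70 each.
    N17: 60+70 = 130 > 120
    N7: 80+70 = 150 ≤ 150
Round 2 — N17 seizes.
  N17 sheds 130 L/s to N19, N6, N7, N9: 32 each (2 lost).
    N19: 70+32 = 102 > 90
    N6: 20+32 = 52 ≤ 100
    N7: 150+32 = 182 > 150
    N9: 50+32 = 82 ≤ 100
Round 3 — N19, N7 seize.
  N19 sheds 102 L/s: no online neighbours, lost.
  N7 sheds 182 L/s to N6: 182 each.
    N6: 52+182 = 234 > 100
Round 4 — N6 seizes.
  N6 sheds 234 L/s to N13: 234 each.
    N13: 10+234 = 244 > 70
Round 5 — N13 seizes.
  N13 sheds 244 L/s: no online neighbours, lost.
No further seizures.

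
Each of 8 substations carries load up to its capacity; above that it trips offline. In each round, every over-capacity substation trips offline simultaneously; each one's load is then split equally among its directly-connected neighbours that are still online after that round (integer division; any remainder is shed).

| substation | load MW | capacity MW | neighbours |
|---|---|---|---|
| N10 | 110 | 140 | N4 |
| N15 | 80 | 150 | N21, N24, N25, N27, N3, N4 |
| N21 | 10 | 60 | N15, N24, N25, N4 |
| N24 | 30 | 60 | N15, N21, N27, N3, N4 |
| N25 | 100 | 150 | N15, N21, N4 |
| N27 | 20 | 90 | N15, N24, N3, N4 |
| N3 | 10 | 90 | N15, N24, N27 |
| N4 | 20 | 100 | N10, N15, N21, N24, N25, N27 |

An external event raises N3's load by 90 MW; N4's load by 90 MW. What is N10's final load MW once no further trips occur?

128

Round 1 — N3 at 100 > 90; N4 at 110 > 100. N3, N4 trip offline.
  N3 sheds 100 MW to N15, N24, N27: 33 each (1 lost).
    N15: 80+33 = 113 ≤ 150
    N24: 30+33 = 63 > 60
    N27: 20+33 = 53 ≤ 90
  N4 sheds 110 MW to N10, N15, N21, N24, N25, N27: 18 each (2 lost).
    N10: 110+18 = 128 ≤ 140
    N15: 113+18 = 131 ≤ 150
    N21: 10+18 = 28 ≤ 60
    N24: 63+18 = 81 > 60
    N25: 100+18 = 118 ≤ 150
    N27: 53+18 = 71 ≤ 90
Round 2 — N24 trips offline.
  N24 sheds 81 MW to N15, N21, N27: 27 each.
    N15: 131+27 = 158 > 150
    N21: 28+27 = 55 ≤ 60
    N27: 71+27 = 98 > 90
Round 3 — N15, N27 trip offline.
  N15 sheds 158 MW to N21, N25: 79 each.
    N21: 55+79 = 134 > 60
    N25: 118+79 = 197 > 150
  N27 sheds 98 MW: no online neighbours, lost.
Round 4 — N21, N25 trip offline.
  N21 sheds 134 MW: no online neighbours, lost.
  N25 sheds 197 MW: no online neighbours, lost.
No further trips.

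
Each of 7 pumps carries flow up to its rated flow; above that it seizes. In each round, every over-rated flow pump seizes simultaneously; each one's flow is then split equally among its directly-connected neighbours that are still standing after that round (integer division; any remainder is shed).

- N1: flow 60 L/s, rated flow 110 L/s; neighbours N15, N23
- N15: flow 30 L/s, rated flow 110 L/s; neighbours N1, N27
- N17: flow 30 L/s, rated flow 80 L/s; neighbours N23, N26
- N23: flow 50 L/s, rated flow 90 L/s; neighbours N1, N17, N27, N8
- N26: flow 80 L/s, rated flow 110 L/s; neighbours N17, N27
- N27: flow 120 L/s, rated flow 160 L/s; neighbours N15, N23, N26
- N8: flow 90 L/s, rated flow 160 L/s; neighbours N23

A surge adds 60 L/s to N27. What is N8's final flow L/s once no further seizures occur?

Round 1 — N27 at 180 > 160. N27 seizes.
  N27 sheds 180 L/s to N15, N23, N26: 60 each.
    N15: 30+60 = 90 ≤ 110
    N23: 50+60 = 110 > 90
    N26: 80+60 = 140 > 110
Round 2 — N23, N26 seize.
  N23 sheds 110 L/s to N1, N17, N8: 36 each (2 lost).
    N1: 60+36 = 96 ≤ 110
    N17: 30+36 = 66 ≤ 80
    N8: 90+36 = 126 ≤ 160
  N26 sheds 140 L/s to N17: 140 each.
    N17: 66+140 = 206 > 80
Round 3 — N17 seizes.
  N17 sheds 206 L/s: no online neighbours, lost.
No further seizures.

126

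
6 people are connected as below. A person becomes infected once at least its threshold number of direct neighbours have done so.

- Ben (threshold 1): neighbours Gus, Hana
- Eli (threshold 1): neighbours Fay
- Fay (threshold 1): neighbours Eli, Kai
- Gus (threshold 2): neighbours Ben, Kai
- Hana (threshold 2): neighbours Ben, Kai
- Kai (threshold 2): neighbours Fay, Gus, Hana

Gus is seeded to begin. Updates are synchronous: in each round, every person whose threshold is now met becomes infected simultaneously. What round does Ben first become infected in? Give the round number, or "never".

2

Round 1 — Gus becomes infected (initial).
Round 2 — checking thresholds:
  Ben: 1 of 2 neighbours ≥ 1, becomes infected.
  Kai: 1 of 3 neighbours < 2, below threshold.
Round 3 — no new infections; cascade stops.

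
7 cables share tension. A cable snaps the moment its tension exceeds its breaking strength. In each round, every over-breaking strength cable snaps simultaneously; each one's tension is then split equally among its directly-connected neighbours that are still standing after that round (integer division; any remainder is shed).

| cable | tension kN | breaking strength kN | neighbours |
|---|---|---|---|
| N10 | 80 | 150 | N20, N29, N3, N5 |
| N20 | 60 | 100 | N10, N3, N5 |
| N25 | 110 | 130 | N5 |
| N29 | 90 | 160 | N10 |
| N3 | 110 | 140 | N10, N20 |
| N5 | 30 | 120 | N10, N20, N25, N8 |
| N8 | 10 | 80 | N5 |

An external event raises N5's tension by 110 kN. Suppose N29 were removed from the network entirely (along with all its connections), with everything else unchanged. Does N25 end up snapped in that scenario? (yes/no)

yes

With N29 removed:
Round 1 — N5 at 140 > 120. N5 snaps.
  N5 sheds 140 kN to N10, N20, N25, N8: 35 each.
    N10: 80+35 = 115 ≤ 150
    N20: 60+35 = 95 ≤ 100
    N25: 110+35 = 145 > 130
    N8: 10+35 = 45 ≤ 80
Round 2 — N25 snaps.
  N25 sheds 145 kN: no online neighbours, lost.
No further breaks.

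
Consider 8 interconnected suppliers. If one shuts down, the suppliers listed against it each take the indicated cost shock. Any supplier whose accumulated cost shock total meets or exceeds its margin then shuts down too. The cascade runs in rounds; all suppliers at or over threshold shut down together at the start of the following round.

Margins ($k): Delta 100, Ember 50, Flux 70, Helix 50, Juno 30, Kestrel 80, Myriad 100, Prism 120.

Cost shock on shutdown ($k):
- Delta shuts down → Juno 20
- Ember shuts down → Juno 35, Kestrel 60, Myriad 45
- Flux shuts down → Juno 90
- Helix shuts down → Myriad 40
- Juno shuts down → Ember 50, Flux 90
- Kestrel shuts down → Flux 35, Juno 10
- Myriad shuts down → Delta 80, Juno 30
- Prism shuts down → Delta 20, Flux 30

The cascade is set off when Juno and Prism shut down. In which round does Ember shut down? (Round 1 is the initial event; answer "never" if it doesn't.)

2

Round 1 — Juno, Prism shut down (initial).
  Delta: +20 → 20 < 100
  Ember: +50 → 50 ≥ 50
  Flux: +90+30 → 120 ≥ 70
Round 2 — Ember, Flux shut down.
  Kestrel: +60 → 60 < 80
  Myriad: +45 → 45 < 100
No further shutdowns.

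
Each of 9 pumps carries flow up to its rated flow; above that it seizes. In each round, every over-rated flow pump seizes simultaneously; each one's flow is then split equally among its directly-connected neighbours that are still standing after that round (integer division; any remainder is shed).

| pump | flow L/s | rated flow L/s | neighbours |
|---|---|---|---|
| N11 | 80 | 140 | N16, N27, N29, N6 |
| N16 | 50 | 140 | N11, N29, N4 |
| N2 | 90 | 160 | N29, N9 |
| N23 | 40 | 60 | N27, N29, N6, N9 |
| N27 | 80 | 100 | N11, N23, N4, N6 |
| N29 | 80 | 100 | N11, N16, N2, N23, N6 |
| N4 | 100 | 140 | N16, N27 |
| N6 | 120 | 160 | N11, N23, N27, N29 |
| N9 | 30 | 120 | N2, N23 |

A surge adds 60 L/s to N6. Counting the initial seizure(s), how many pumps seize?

Round 1 — N6 at 180 > 160. N6 seizes.
  N6 sheds 180 L/s to N11, N23, N27, N29: 45 each.
    N11: 80+45 = 125 ≤ 140
    N23: 40+45 = 85 > 60
    N27: 80+45 = 125 > 100
    N29: 80+45 = 125 > 100
Round 2 — N23, N27, N29 seize.
  N23 sheds 85 L/s to N9: 85 each.
    N9: 30+85 = 115 ≤ 120
  N27 sheds 125 L/s to N11, N4: 62 each (1 lost).
    N11: 125+62 = 187 > 140
    N4: 100+62 = 162 > 140
  N29 sheds 125 L/s to N11, N16, N2: 41 each (2 lost).
    N11: 187+41 = 228 > 140
    N16: 50+41 = 91 ≤ 140
    N2: 90+41 = 131 ≤ 160
Round 3 — N11, N4 seize.
  N11 sheds 228 L/s to N16: 228 each.
    N16: 91+228 = 319 > 140
  N4 sheds 162 L/s to N16: 162 each.
    N16: 319+162 = 481 > 140
Round 4 — N16 seizes.
  N16 sheds 481 L/s: no online neighbours, lost.
No further seizures.

7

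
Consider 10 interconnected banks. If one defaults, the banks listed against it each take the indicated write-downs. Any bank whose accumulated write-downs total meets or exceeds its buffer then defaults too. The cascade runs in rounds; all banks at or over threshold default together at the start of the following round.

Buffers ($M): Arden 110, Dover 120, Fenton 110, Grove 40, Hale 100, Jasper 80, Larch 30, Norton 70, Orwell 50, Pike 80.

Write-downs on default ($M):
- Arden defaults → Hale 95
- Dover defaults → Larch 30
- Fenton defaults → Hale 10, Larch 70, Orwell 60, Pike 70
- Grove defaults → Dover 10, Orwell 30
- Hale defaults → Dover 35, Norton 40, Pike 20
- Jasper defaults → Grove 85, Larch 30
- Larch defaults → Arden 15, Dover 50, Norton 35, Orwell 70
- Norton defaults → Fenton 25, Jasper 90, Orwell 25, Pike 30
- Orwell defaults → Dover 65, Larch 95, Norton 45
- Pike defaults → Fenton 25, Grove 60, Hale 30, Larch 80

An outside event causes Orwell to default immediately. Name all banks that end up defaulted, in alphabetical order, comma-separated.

Round 1 — Orwell defaults (initial).
  Dover: +65 → 65 < 120
  Larch: +95 → 95 ≥ 30
  Norton: +45 → 45 < 70
Round 2 — Larch defaults.
  Arden: +15 → 15 < 110
  Dover: +50 → 115 < 120
  Norton: +35 → 80 ≥ 70
Round 3 — Norton defaults.
  Fenton: +25 → 25 < 110
  Jasper: +90 → 90 ≥ 80
  Pike: +30 → 30 < 80
Round 4 — Jasper defaults.
  Grove: +85 → 85 ≥ 40
Round 5 — Grove defaults.
  Dover: +10 → 125 ≥ 120
Round 6 — Dover defaults.
No further defaults.

Dover, Grove, Jasper, Larch, Norton, Orwell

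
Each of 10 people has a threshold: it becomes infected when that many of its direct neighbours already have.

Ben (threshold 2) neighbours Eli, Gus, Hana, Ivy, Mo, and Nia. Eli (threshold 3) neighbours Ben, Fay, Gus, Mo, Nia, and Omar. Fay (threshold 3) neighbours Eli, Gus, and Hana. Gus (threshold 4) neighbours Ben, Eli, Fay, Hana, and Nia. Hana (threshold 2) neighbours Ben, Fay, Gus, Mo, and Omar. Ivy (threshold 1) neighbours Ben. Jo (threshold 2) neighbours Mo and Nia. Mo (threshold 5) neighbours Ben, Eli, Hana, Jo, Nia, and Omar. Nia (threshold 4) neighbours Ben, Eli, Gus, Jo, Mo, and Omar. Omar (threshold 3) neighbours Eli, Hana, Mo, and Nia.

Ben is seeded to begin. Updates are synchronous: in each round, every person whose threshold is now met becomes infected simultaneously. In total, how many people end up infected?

Round 1 — Ben becomes infected (initial).
Round 2 — checking thresholds:
  Eli: 1 of 6 neighbours < 3, not yet.
  Gus: 1 of 5 neighbours < 4, not yet.
  Hana: 1 of 5 neighbours < 2, not yet.
  Ivy: 1 of 1 neighbours ≥ 1, becomes infected.
  Mo: 1 of 6 neighbours < 5, not yet.
  Nia: 1 of 6 neighbours < 4, not yet.
Round 3 — no new infections; cascade stops.

2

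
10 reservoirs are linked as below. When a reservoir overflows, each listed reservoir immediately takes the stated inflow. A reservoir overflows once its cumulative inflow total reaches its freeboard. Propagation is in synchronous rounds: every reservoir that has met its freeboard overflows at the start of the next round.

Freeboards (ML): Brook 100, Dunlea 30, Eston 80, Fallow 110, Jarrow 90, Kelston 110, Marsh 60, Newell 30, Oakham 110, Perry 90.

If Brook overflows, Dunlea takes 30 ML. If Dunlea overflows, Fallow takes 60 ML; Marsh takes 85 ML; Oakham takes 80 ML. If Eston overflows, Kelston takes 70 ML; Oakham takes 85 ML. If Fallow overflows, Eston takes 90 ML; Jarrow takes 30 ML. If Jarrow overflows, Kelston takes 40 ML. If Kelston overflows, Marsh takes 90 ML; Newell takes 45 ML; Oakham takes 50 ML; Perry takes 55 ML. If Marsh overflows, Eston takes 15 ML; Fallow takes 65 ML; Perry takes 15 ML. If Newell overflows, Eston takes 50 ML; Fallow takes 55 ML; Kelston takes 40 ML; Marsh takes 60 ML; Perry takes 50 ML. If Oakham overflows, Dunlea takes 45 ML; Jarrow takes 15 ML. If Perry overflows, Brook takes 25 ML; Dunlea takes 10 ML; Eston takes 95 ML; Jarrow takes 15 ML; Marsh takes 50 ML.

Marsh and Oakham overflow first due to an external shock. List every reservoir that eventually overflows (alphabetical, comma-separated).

Dunlea, Eston, Fallow, Marsh, Oakham

Round 1 — Marsh, Oakham overflow (initial).
  Dunlea: +45 → 45 ≥ 30
  Eston: +15 → 15 < 80
  Fallow: +65 → 65 < 110
  Jarrow: +15 → 15 < 90
  Perry: +15 → 15 < 90
Round 2 — Dunlea overflows.
  Fallow: +60 → 125 ≥ 110
Round 3 — Fallow overflows.
  Eston: +90 → 105 ≥ 80
  Jarrow: +30 → 45 < 90
Round 4 — Eston overflows.
  Kelston: +70 → 70 < 110
No further overflows.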